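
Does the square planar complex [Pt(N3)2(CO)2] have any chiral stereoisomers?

A square has two trans pairs of vertices; adjacent vertices are cis.
There are 2 geometric isomers: N3 cis; N3 trans.
Each arrangement has an internal mirror plane or centre of symmetry, so none is chiral.

no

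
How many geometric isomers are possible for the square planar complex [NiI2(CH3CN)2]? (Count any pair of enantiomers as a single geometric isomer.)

Systematic placement gives 2 geometric isomers: I cis; I trans.

2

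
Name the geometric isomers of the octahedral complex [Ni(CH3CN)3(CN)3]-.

fac and mer

An octahedron has six vertices in three trans pairs; every non-trans pair is cis.
The distinct arrangements are (2 in all): CH3CN mer; CH3CN fac.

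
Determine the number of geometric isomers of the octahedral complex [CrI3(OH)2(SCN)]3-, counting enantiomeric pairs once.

In an octahedral complex each vertex has one trans partner and four cis neighbours.
The distinct arrangements are (3 in all): I mer, OH cis; I mer, OH trans; I fac, OH cis.

3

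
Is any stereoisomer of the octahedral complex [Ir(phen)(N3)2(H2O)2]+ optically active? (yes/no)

An octahedron has six vertices in three trans pairs; every non-trans pair is cis.
Each phen is bidentate and must span two cis positions.
There are 3 geometric isomers: N3 cis, H2O trans; N3 cis, H2O cis (chiral); N3 trans, H2O cis.
One of these lacks any improper symmetry element and so occurs as an enantiomeric pair, giving 3 + 1 = 4 stereoisomers in total.

yes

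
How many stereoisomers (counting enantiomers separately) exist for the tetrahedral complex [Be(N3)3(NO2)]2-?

In a tetrahedral complex all four positions are equivalent and every pair of ligands is adjacent — there is no cis/trans distinction.
Only one geometric arrangement is possible.

1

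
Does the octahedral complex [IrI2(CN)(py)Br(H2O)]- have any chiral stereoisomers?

yes

The six octahedral sites form three mutually perpendicular trans pairs.
Systematic enumeration (placing each ligand type in turn and discarding arrangements equivalent by rotation or reflection) gives 9 geometric isomers.
Of these, 6 lack any improper symmetry element and so occur as enantiomeric pairs, giving 9 + 6 = 15 stereoisomers in total.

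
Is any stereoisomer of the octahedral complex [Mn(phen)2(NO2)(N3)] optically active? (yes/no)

In an octahedral complex each vertex has one trans partner and four cis neighbours.
Each phen is bidentate and must span two cis positions.
Systematic placement gives 2 geometric isomers: NO2 and N3 mutually trans; NO2 and N3 mutually cis (chiral).
One of these lacks any improper symmetry element and so occurs as an enantiomeric pair, giving 2 + 1 = 3 stereoisomers in total.

yes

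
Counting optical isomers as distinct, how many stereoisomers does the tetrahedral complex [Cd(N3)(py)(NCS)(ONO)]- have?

2

All four vertices of a tetrahedron are equivalent and mutually adjacent, so cis/trans isomerism cannot arise.
Only one geometric arrangement is possible; it has no improper symmetry element, so it exists as a pair of enantiomers (2 stereoisomers).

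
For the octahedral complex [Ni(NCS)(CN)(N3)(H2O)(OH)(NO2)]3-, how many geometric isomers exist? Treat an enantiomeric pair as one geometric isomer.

An octahedron has six vertices in three trans pairs; every non-trans pair is cis.
Placing the ligands in turn and identifying arrangements related by rotation or reflection leaves 15 distinct geometric isomers.

15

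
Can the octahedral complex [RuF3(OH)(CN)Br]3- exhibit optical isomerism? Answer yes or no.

yes

The six octahedral sites form three mutually perpendicular trans pairs.
Working through the distinct placements yields 4 geometric isomers: F mer (3 arrangements); F fac (chiral).
One of these lacks any improper symmetry element and so occurs as an enantiomeric pair, giving 4 + 1 = 5 stereoisomers in total.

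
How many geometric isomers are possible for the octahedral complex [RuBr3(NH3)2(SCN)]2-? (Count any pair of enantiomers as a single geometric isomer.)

Systematic placement gives 3 geometric isomers: Br mer, NH3 cis; Br mer, NH3 trans; Br fac, NH3 cis.

3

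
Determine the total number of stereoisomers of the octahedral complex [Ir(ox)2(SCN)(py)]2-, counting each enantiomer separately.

The six octahedral sites form three mutually perpendicular trans pairs.
Each ox is bidentate and must span two cis positions.
There are 2 geometric isomers: SCN and py mutually cis (chiral); SCN and py mutually trans.
One of these lacks any improper symmetry element and so occurs as an enantiomeric pair, giving 2 + 1 = 3 stereoisomers in total.

3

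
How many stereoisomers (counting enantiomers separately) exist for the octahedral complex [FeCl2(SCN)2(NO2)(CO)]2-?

In an octahedral complex each vertex has one trans partner and four cis neighbours.
The distinct arrangements are (6 in all): Cl cis, SCN trans; Cl cis, SCN cis (3 arrangements, 2 chiral); Cl trans, SCN trans; Cl trans, SCN cis.
Of these, 2 lack any improper symmetry element and so occur as enantiomeric pairs, giving 6 + 2 = 8 stereoisomers in total.

8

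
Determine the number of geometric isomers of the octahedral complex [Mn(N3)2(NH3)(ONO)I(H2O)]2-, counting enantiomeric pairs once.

The six octahedral sites form three mutually perpendicular trans pairs.
Systematic enumeration (placing each ligand type in turn and discarding arrangements equivalent by rotation or reflection) gives 9 geometric isomers.

9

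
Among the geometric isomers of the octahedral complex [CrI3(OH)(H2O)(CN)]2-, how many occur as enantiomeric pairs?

In an octahedral complex each vertex has one trans partner and four cis neighbours.
There are 4 geometric isomers: I mer (3 arrangements); I fac (chiral).
One of these lacks any improper symmetry element and so occurs as an enantiomeric pair, giving 4 + 1 = 5 stereoisomers in total.

1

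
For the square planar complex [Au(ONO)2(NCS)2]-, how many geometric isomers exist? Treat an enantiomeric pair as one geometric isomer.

In a square planar complex each vertex has one trans partner and two cis neighbours.
Systematic placement gives 2 geometric isomers: ONO cis; ONO trans.

2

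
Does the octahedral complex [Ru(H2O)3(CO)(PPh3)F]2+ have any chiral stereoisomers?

yes

An octahedron has six vertices in three trans pairs; every non-trans pair is cis.
Working through the distinct placements yields 4 geometric isomers: H2O mer (3 arrangements); H2O fac (chiral).
One of these lacks any improper symmetry element and so occurs as an enantiomeric pair, giving 4 + 1 = 5 stereoisomers in total.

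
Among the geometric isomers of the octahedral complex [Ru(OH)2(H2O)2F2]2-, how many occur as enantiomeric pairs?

1

In an octahedral complex each vertex has one trans partner and four cis neighbours.
Systematic placement gives 5 geometric isomers: OH trans, H2O trans, F trans; OH cis, H2O cis, F trans; OH trans, H2O cis, F cis; OH cis, H2O cis, F cis (chiral); OH cis, H2O trans, F cis.
One of these lacks any improper symmetry element and so occurs as an enantiomeric pair, giving 5 + 1 = 6 stereoisomers in total.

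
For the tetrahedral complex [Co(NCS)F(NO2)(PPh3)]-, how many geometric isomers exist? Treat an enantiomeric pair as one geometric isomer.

All four vertices of a tetrahedron are equivalent and mutually adjacent, so cis/trans isomerism cannot arise.
Only one geometric arrangement is possible; it has no improper symmetry element, so it exists as a pair of enantiomers (2 stereoisomers).

1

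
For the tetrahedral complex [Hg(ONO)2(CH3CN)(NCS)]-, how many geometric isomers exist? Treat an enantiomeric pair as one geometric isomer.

1

All four vertices of a tetrahedron are equivalent and mutually adjacent, so cis/trans isomerism cannot arise.
Only one geometric arrangement is possible.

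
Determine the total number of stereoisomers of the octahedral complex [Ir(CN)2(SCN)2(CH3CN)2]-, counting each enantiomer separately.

6

The six octahedral sites form three mutually perpendicular trans pairs.
The distinct arrangements are (5 in all): CN trans, SCN trans, CH3CN trans; CN cis, SCN cis, CH3CN trans; CN cis, SCN trans, CH3CN cis; CN cis, SCN cis, CH3CN cis (chiral); CN trans, SCN cis, CH3CN cis.
One of these lacks any improper symmetry element and so occurs as an enantiomeric pair, giving 5 + 1 = 6 stereoisomers in total.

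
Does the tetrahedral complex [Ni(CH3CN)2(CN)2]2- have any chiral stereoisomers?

Only one geometric arrangement is possible.

no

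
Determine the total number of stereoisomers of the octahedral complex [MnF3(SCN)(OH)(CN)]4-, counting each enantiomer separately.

5

In an octahedral complex each vertex has one trans partner and four cis neighbours.
The distinct arrangements are (4 in all): F mer (3 arrangements); F fac (chiral).
One of these lacks any improper symmetry element and so occurs as an enantiomeric pair, giving 4 + 1 = 5 stereoisomers in total.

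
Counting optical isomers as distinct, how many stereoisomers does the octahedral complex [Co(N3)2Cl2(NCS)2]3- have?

6

The distinct arrangements are (5 in all): N3 trans, Cl trans, NCS trans; N3 cis, Cl trans, NCS cis; N3 cis, Cl cis, NCS trans; N3 cis, Cl cis, NCS cis (chiral); N3 trans, Cl cis, NCS cis.
One of these lacks any improper symmetry element and so occurs as an enantiomeric pair, giving 5 + 1 = 6 stereoisomers in total.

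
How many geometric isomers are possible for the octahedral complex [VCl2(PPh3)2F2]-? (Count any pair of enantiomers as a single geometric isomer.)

5

The six octahedral sites form three mutually perpendicular trans pairs.
There are 5 geometric isomers: Cl trans, PPh3 trans, F trans; Cl trans, PPh3 cis, F cis; Cl cis, PPh3 trans, F cis; Cl cis, PPh3 cis, F cis (chiral); Cl cis, PPh3 cis, F trans.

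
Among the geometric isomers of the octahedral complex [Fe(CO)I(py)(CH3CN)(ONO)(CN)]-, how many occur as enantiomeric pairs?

15

In an octahedral complex each vertex has one trans partner and four cis neighbours.
Systematic enumeration (placing each ligand type in turn and discarding arrangements equivalent by rotation or reflection) gives 15 geometric isomers.
Of these, 15 lack any improper symmetry element and so occur as enantiomeric pairs, giving 15 + 15 = 30 stereoisomers in total.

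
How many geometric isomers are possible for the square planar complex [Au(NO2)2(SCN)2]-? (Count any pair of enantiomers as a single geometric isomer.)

In a square planar complex each vertex has one trans partner and two cis neighbours.
Working through the distinct placements yields 2 geometric isomers: NO2 cis; NO2 trans.

2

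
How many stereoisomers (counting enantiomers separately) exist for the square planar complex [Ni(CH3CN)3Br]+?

Only one geometric arrangement is possible.

1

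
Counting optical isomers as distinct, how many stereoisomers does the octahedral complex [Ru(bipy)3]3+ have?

2

In an octahedral complex each vertex has one trans partner and four cis neighbours.
Each bipy is bidentate and must span two cis positions.
Only one geometric arrangement is possible; it has no improper symmetry element, so it exists as a pair of enantiomers (2 stereoisomers).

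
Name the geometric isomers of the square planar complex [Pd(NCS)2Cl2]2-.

cis and trans

In a square planar complex each vertex has one trans partner and two cis neighbours.
There are 2 geometric isomers: NCS cis; NCS trans.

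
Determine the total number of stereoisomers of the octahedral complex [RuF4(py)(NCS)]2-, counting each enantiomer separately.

In an octahedral complex each vertex has one trans partner and four cis neighbours.
The distinct arrangements are (2 in all): py and NCS mutually trans; py and NCS mutually cis.
Each arrangement has an internal mirror plane or centre of symmetry, so none is chiral.

2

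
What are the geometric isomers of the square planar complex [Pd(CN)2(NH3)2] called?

In a square planar complex each vertex has one trans partner and two cis neighbours.
Working through the distinct placements yields 2 geometric isomers: CN cis; CN trans.

cis and trans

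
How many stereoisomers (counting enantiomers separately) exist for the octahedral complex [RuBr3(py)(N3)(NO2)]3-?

5

An octahedron has six vertices in three trans pairs; every non-trans pair is cis.
Working through the distinct placements yields 4 geometric isomers: Br mer (3 arrangements); Br fac (chiral).
One of these lacks any improper symmetry element and so occurs as an enantiomeric pair, giving 4 + 1 = 5 stereoisomers in total.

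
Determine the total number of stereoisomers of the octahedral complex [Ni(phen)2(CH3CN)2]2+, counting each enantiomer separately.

3

In an octahedral complex each vertex has one trans partner and four cis neighbours.
Each phen is bidentate and must span two cis positions.
Working through the distinct placements yields 2 geometric isomers: CH3CN trans; CH3CN cis (chiral).
One of these lacks any improper symmetry element and so occurs as an enantiomeric pair, giving 2 + 1 = 3 stereoisomers in total.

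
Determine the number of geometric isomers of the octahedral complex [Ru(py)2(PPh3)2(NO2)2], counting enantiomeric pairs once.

In an octahedral complex each vertex has one trans partner and four cis neighbours.
Working through the distinct placements yields 5 geometric isomers: py trans, PPh3 trans, NO2 trans; py cis, PPh3 cis, NO2 trans; py trans, PPh3 cis, NO2 cis; py cis, PPh3 cis, NO2 cis (chiral); py cis, PPh3 trans, NO2 cis.

5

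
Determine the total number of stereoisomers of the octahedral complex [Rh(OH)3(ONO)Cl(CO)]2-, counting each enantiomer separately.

5

There are 4 geometric isomers: OH mer (3 arrangements); OH fac (chiral).
One of these lacks any improper symmetry element and so occurs as an enantiomeric pair, giving 4 + 1 = 5 stereoisomers in total.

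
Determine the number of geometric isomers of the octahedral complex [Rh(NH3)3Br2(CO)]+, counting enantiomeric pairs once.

There are 3 geometric isomers: NH3 mer, Br trans; NH3 mer, Br cis; NH3 fac, Br cis.

3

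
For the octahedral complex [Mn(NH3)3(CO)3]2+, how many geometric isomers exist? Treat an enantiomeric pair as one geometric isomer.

2

The six octahedral sites form three mutually perpendicular trans pairs.
There are 2 geometric isomers: NH3 mer; NH3 fac.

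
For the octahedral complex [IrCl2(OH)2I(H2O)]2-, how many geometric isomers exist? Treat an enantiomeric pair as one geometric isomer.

The six octahedral sites form three mutually perpendicular trans pairs.
The distinct arrangements are (6 in all): Cl trans, OH trans; Cl trans, OH cis; Cl cis, OH trans; Cl cis, OH cis (3 arrangements, 2 chiral).

6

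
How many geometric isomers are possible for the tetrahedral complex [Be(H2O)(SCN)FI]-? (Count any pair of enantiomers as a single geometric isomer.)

1

In a tetrahedral complex all four positions are equivalent and every pair of ligands is adjacent — there is no cis/trans distinction.
Only one geometric arrangement is possible; it has no improper symmetry element, so it exists as a pair of enantiomers (2 stereoisomers).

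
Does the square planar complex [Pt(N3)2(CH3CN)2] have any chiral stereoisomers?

no

There are 2 geometric isomers: N3 cis; N3 trans.
Each arrangement has an internal mirror plane or centre of symmetry, so none is chiral.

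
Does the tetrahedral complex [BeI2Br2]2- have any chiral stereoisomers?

All four vertices of a tetrahedron are equivalent and mutually adjacent, so cis/trans isomerism cannot arise.
Only one geometric arrangement is possible.

no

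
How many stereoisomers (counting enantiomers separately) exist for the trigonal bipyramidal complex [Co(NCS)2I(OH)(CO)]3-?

10

In a trigonal bipyramid the two axial positions differ from the three equatorial ones.
Exhaustive case analysis gives 7 geometric isomers.
Of these, 3 lack any improper symmetry element and so occur as enantiomeric pairs, giving 7 + 3 = 10 stereoisomers in total.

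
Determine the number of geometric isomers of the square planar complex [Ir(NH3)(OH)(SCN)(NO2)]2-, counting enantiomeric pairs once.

3

A square has two trans pairs of vertices; adjacent vertices are cis.
Working through the distinct placements yields 3 geometric isomers: (NH3/OH trans, NO2/SCN trans); (NH3/SCN trans, NO2/OH trans); (NH3/NO2 trans, OH/SCN trans).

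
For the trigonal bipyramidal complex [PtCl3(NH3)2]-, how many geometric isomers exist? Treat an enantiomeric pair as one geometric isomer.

3

Working through the distinct placements yields 3 geometric isomers: NH3 both equatorial; NH3 one axial, one equatorial; NH3 both axial.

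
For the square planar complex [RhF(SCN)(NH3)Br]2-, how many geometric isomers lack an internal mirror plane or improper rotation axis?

A square has two trans pairs of vertices; adjacent vertices are cis.
There are 3 geometric isomers: (Br/NH3 trans, F/SCN trans); (Br/SCN trans, F/NH3 trans); (Br/F trans, NH3/SCN trans).
Each arrangement has an internal mirror plane or centre of symmetry, so none is chiral.

0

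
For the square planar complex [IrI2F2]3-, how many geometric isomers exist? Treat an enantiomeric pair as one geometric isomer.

In a square planar complex each vertex has one trans partner and two cis neighbours.
There are 2 geometric isomers: I cis; I trans.

2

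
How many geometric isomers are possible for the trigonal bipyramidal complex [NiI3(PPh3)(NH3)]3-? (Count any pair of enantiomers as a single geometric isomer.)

In a trigonal bipyramid the two axial positions differ from the three equatorial ones.
Working through the distinct placements yields 4 geometric isomers: PPh3 equatorial, NH3 equatorial; PPh3 equatorial, NH3 axial; PPh3 axial, NH3 equatorial; PPh3 axial, NH3 axial.

4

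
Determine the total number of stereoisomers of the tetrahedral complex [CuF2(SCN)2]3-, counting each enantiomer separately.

All four vertices of a tetrahedron are equivalent and mutually adjacent, so cis/trans isomerism cannot arise.
Only one geometric arrangement is possible.

1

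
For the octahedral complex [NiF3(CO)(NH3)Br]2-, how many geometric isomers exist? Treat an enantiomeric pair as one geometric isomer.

The six octahedral sites form three mutually perpendicular trans pairs.
There are 4 geometric isomers: F mer (3 arrangements); F fac (chiral).

4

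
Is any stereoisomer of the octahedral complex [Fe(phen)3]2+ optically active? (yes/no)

yes

Each phen is bidentate and must span two cis positions.
Only one geometric arrangement is possible; it has no improper symmetry element, so it exists as a pair of enantiomers (2 stereoisomers).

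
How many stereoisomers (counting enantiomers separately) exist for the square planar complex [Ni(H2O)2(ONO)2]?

2

A square has two trans pairs of vertices; adjacent vertices are cis.
Working through the distinct placements yields 2 geometric isomers: H2O cis; H2O trans.
Each arrangement has an internal mirror plane or centre of symmetry, so none is chiral.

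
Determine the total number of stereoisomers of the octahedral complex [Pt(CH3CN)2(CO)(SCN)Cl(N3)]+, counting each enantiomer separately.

The six octahedral sites form three mutually perpendicular trans pairs.
Exhaustive case analysis gives 9 geometric isomers.
Of these, 6 lack any improper symmetry element and so occur as enantiomeric pairs, giving 9 + 6 = 15 stereoisomers in total.

15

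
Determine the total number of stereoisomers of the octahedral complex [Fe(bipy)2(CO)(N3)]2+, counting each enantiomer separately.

Each bipy is bidentate and must span two cis positions.
The distinct arrangements are (2 in all): CO and N3 mutually trans; CO and N3 mutually cis (chiral).
One of these lacks any improper symmetry element and so occurs as an enantiomeric pair, giving 2 + 1 = 3 stereoisomers in total.

3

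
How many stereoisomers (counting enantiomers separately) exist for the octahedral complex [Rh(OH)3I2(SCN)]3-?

An octahedron has six vertices in three trans pairs; every non-trans pair is cis.
Working through the distinct placements yields 3 geometric isomers: OH mer, I trans; OH fac, I cis; OH mer, I cis.
Each arrangement has an internal mirror plane or centre of symmetry, so none is chiral.

3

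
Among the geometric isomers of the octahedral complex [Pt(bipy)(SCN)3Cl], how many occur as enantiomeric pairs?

0

An octahedron has six vertices in three trans pairs; every non-trans pair is cis.
Each bipy is bidentate and must span two cis positions.
The distinct arrangements are (2 in all): SCN fac; SCN mer.
Each arrangement has an internal mirror plane or centre of symmetry, so none is chiral.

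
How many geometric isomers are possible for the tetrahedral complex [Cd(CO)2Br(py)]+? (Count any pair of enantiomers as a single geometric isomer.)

In a tetrahedral complex all four positions are equivalent and every pair of ligands is adjacent — there is no cis/trans distinction.
Only one geometric arrangement is possible.

1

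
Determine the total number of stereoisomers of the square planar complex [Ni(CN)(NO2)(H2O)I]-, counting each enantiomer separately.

In a square planar complex each vertex has one trans partner and two cis neighbours.
Working through the distinct placements yields 3 geometric isomers: (CN/I trans, H2O/NO2 trans); (CN/NO2 trans, H2O/I trans); (CN/H2O trans, I/NO2 trans).
Each arrangement has an internal mirror plane or centre of symmetry, so none is chiral.

3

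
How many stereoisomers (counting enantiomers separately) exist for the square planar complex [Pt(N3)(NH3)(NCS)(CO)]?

Working through the distinct placements yields 3 geometric isomers: (CO/NCS trans, N3/NH3 trans); (CO/NH3 trans, N3/NCS trans); (CO/N3 trans, NCS/NH3 trans).
Each arrangement has an internal mirror plane or centre of symmetry, so none is chiral.

3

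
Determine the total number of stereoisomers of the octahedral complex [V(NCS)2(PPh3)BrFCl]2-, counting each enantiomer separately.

In an octahedral complex each vertex has one trans partner and four cis neighbours.
Exhaustive case analysis gives 9 geometric isomers.
Of these, 6 lack any improper symmetry element and so occur as enantiomeric pairs, giving 9 + 6 = 15 stereoisomers in total.

15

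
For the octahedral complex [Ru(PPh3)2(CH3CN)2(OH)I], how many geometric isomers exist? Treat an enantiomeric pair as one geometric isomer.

6

Working through the distinct placements yields 6 geometric isomers: PPh3 trans, CH3CN trans; PPh3 cis, CH3CN trans; PPh3 trans, CH3CN cis; PPh3 cis, CH3CN cis (3 arrangements, 2 chiral).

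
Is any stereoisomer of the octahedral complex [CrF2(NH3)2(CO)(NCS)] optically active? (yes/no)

Systematic placement gives 6 geometric isomers: F cis, NH3 trans; F cis, NH3 cis (3 arrangements, 2 chiral); F trans, NH3 trans; F trans, NH3 cis.
Of these, 2 lack any improper symmetry element and so occur as enantiomeric pairs, giving 6 + 2 = 8 stereoisomers in total.

yes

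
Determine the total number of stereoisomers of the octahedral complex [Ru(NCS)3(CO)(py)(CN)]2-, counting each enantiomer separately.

An octahedron has six vertices in three trans pairs; every non-trans pair is cis.
Systematic placement gives 4 geometric isomers: NCS mer (3 arrangements); NCS fac (chiral).
One of these lacks any improper symmetry element and so occurs as an enantiomeric pair, giving 4 + 1 = 5 stereoisomers in total.

5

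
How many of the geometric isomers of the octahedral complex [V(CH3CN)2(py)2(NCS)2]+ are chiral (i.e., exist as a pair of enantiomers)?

1

In an octahedral complex each vertex has one trans partner and four cis neighbours.
There are 5 geometric isomers: CH3CN trans, py trans, NCS trans; CH3CN trans, py cis, NCS cis; CH3CN cis, py trans, NCS cis; CH3CN cis, py cis, NCS cis (chiral); CH3CN cis, py cis, NCS trans.
One of these lacks any improper symmetry element and so occurs as an enantiomeric pair, giving 5 + 1 = 6 stereoisomers in total.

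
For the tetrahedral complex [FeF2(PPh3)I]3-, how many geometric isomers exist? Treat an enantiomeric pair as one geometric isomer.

1

In a tetrahedral complex all four positions are equivalent and every pair of ligands is adjacent — there is no cis/trans distinction.
Only one geometric arrangement is possible.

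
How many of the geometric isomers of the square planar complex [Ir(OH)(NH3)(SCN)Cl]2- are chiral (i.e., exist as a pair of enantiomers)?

0

The distinct arrangements are (3 in all): (Cl/OH trans, NH3/SCN trans); (Cl/SCN trans, NH3/OH trans); (Cl/NH3 trans, OH/SCN trans).
Each arrangement has an internal mirror plane or centre of symmetry, so none is chiral.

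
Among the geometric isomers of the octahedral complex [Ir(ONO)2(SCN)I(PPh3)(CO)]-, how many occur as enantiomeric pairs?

6

The six octahedral sites form three mutually perpendicular trans pairs.
Exhaustive case analysis gives 9 geometric isomers.
Of these, 6 lack any improper symmetry element and so occur as enantiomeric pairs, giving 9 + 6 = 15 stereoisomers in total.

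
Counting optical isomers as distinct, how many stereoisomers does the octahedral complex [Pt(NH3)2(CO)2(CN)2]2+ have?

An octahedron has six vertices in three trans pairs; every non-trans pair is cis.
There are 5 geometric isomers: NH3 trans, CO trans, CN trans; NH3 cis, CO cis, CN trans; NH3 trans, CO cis, CN cis; NH3 cis, CO cis, CN cis (chiral); NH3 cis, CO trans, CN cis.
One of these lacks any improper symmetry element and so occurs as an enantiomeric pair, giving 5 + 1 = 6 stereoisomers in total.

6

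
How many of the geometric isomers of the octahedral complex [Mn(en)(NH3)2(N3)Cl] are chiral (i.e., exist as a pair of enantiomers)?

An octahedron has six vertices in three trans pairs; every non-trans pair is cis.
Each en is bidentate and must span two cis positions.
Working through the distinct placements yields 4 geometric isomers: NH3 cis (3 arrangements, 2 chiral); NH3 trans.
Of these, 2 lack any improper symmetry element and so occur as enantiomeric pairs, giving 4 + 2 = 6 stereoisomers in total.

2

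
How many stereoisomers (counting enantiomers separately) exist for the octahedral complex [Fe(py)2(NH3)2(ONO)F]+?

An octahedron has six vertices in three trans pairs; every non-trans pair is cis.
There are 6 geometric isomers: py trans, NH3 cis; py cis, NH3 cis (3 arrangements, 2 chiral); py trans, NH3 trans; py cis, NH3 trans.
Of these, 2 lack any improper symmetry element and so occur as enantiomeric pairs, giving 6 + 2 = 8 stereoisomers in total.

8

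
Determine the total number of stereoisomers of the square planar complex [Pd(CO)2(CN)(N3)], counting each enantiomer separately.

A square has two trans pairs of vertices; adjacent vertices are cis.
The distinct arrangements are (2 in all): CO cis; CO trans.
Each arrangement has an internal mirror plane or centre of symmetry, so none is chiral.

2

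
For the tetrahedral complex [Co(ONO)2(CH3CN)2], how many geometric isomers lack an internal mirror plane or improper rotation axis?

All four vertices of a tetrahedron are equivalent and mutually adjacent, so cis/trans isomerism cannot arise.
Only one geometric arrangement is possible.

0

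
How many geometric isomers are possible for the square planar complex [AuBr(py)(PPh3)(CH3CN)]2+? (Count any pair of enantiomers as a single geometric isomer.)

3

A square has two trans pairs of vertices; adjacent vertices are cis.
Systematic placement gives 3 geometric isomers: (Br/PPh3 trans, CH3CN/py trans); (Br/py trans, CH3CN/PPh3 trans); (Br/CH3CN trans, PPh3/py trans).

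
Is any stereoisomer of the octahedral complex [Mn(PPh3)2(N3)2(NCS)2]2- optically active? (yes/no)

In an octahedral complex each vertex has one trans partner and four cis neighbours.
Working through the distinct placements yields 5 geometric isomers: PPh3 trans, N3 trans, NCS trans; PPh3 cis, N3 trans, NCS cis; PPh3 trans, N3 cis, NCS cis; PPh3 cis, N3 cis, NCS cis (chiral); PPh3 cis, N3 cis, NCS trans.
One of these lacks any improper symmetry element and so occurs as an enantiomeric pair, giving 5 + 1 = 6 stereoisomers in total.

yes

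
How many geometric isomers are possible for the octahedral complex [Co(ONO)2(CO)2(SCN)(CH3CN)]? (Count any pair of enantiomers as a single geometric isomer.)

Working through the distinct placements yields 6 geometric isomers: ONO cis, CO cis (3 arrangements, 2 chiral); ONO trans, CO cis; ONO cis, CO trans; ONO trans, CO trans.

6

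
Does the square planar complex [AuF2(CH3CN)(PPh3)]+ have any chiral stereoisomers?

no

Systematic placement gives 2 geometric isomers: F cis; F trans.
Each arrangement has an internal mirror plane or centre of symmetry, so none is chiral.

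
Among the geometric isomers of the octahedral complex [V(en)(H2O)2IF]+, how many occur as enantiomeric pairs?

2

An octahedron has six vertices in three trans pairs; every non-trans pair is cis.
Each en is bidentate and must span two cis positions.
Working through the distinct placements yields 4 geometric isomers: H2O cis (3 arrangements, 2 chiral); H2O trans.
Of these, 2 lack any improper symmetry element and so occur as enantiomeric pairs, giving 4 + 2 = 6 stereoisomers in total.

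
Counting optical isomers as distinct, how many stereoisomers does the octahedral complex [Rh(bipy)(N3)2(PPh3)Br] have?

6

An octahedron has six vertices in three trans pairs; every non-trans pair is cis.
Each bipy is bidentate and must span two cis positions.
There are 4 geometric isomers: N3 cis (3 arrangements, 2 chiral); N3 trans.
Of these, 2 lack any improper symmetry element and so occur as enantiomeric pairs, giving 4 + 2 = 6 stereoisomers in total.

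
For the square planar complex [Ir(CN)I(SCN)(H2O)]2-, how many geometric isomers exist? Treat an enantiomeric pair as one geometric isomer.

Working through the distinct placements yields 3 geometric isomers: (CN/I trans, H2O/SCN trans); (CN/SCN trans, H2O/I trans); (CN/H2O trans, I/SCN trans).

3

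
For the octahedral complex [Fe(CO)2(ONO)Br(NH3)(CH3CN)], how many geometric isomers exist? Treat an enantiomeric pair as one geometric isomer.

In an octahedral complex each vertex has one trans partner and four cis neighbours.
Placing the ligands in turn and identifying arrangements related by rotation or reflection leaves 9 distinct geometric isomers.

9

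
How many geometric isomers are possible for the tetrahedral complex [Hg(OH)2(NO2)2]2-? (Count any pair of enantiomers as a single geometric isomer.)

1

Only one geometric arrangement is possible.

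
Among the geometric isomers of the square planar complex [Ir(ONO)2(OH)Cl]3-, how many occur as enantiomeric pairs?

0

A square has two trans pairs of vertices; adjacent vertices are cis.
The distinct arrangements are (2 in all): ONO cis; ONO trans.
Each arrangement has an internal mirror plane or centre of symmetry, so none is chiral.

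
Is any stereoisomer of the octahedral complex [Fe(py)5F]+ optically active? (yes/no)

no

An octahedron has six vertices in three trans pairs; every non-trans pair is cis.
Only one geometric arrangement is possible.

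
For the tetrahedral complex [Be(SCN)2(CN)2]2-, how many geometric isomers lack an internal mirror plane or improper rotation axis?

Only one geometric arrangement is possible.

0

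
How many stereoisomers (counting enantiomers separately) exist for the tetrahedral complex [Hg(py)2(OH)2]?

Only one geometric arrangement is possible.

1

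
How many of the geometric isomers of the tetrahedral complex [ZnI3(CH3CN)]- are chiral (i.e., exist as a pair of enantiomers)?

0

In a tetrahedral complex all four positions are equivalent and every pair of ligands is adjacent — there is no cis/trans distinction.
Only one geometric arrangement is possible.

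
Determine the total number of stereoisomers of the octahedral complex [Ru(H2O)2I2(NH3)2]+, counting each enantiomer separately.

An octahedron has six vertices in three trans pairs; every non-trans pair is cis.
Working through the distinct placements yields 5 geometric isomers: H2O trans, I trans, NH3 trans; H2O trans, I cis, NH3 cis; H2O cis, I cis, NH3 trans; H2O cis, I cis, NH3 cis (chiral); H2O cis, I trans, NH3 cis.
One of these lacks any improper symmetry element and so occurs as an enantiomeric pair, giving 5 + 1 = 6 stereoisomers in total.

6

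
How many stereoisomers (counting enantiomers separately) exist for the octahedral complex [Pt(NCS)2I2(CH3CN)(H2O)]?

In an octahedral complex each vertex has one trans partner and four cis neighbours.
The distinct arrangements are (6 in all): NCS trans, I trans; NCS cis, I cis (3 arrangements, 2 chiral); NCS trans, I cis; NCS cis, I trans.
Of these, 2 lack any improper symmetry element and so occur as enantiomeric pairs, giving 6 + 2 = 8 stereoisomers in total.

8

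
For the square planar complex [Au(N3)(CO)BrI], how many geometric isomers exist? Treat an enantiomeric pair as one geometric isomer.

The distinct arrangements are (3 in all): (Br/I trans, CO/N3 trans); (Br/N3 trans, CO/I trans); (Br/CO trans, I/N3 trans).

3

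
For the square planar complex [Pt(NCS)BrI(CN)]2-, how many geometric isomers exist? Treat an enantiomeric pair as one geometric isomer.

3

A square has two trans pairs of vertices; adjacent vertices are cis.
The distinct arrangements are (3 in all): (Br/I trans, CN/NCS trans); (Br/NCS trans, CN/I trans); (Br/CN trans, I/NCS trans).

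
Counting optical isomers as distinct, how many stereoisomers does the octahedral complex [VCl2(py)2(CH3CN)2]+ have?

6

An octahedron has six vertices in three trans pairs; every non-trans pair is cis.
Systematic placement gives 5 geometric isomers: Cl trans, py trans, CH3CN trans; Cl cis, py cis, CH3CN trans; Cl cis, py trans, CH3CN cis; Cl cis, py cis, CH3CN cis (chiral); Cl trans, py cis, CH3CN cis.
One of these lacks any improper symmetry element and so occurs as an enantiomeric pair, giving 5 + 1 = 6 stereoisomers in total.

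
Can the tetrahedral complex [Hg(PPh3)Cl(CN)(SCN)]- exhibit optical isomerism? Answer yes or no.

All four vertices of a tetrahedron are equivalent and mutually adjacent, so cis/trans isomerism cannot arise.
Only one geometric arrangement is possible; it has no improper symmetry element, so it exists as a pair of enantiomers (2 stereoisomers).

yes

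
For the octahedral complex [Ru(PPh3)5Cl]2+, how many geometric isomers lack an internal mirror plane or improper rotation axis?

The six octahedral sites form three mutually perpendicular trans pairs.
Only one geometric arrangement is possible.

0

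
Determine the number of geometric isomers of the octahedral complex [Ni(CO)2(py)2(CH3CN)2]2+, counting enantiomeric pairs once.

An octahedron has six vertices in three trans pairs; every non-trans pair is cis.
The distinct arrangements are (5 in all): CO trans, py trans, CH3CN trans; CO cis, py cis, CH3CN trans; CO cis, py trans, CH3CN cis; CO cis, py cis, CH3CN cis (chiral); CO trans, py cis, CH3CN cis.

5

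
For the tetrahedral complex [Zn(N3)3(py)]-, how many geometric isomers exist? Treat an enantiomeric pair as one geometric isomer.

Only one geometric arrangement is possible.

1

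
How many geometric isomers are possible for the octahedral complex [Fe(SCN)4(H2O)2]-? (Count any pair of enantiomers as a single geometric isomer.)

2

In an octahedral complex each vertex has one trans partner and four cis neighbours.
Systematic placement gives 2 geometric isomers: H2O trans; H2O cis.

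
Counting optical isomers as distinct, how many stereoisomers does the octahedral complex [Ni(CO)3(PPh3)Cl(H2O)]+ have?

5

The distinct arrangements are (4 in all): CO mer (3 arrangements); CO fac (chiral).
One of these lacks any improper symmetry element and so occurs as an enantiomeric pair, giving 4 + 1 = 5 stereoisomers in total.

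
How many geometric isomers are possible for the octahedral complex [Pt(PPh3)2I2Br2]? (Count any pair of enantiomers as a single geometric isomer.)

5

An octahedron has six vertices in three trans pairs; every non-trans pair is cis.
The distinct arrangements are (5 in all): PPh3 trans, I trans, Br trans; PPh3 cis, I cis, Br trans; PPh3 trans, I cis, Br cis; PPh3 cis, I cis, Br cis (chiral); PPh3 cis, I trans, Br cis.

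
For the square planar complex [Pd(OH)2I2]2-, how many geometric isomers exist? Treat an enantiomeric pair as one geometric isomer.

2

A square has two trans pairs of vertices; adjacent vertices are cis.
Working through the distinct placements yields 2 geometric isomers: OH cis; OH trans.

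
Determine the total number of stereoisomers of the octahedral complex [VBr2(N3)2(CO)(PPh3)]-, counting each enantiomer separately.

The six octahedral sites form three mutually perpendicular trans pairs.
Working through the distinct placements yields 6 geometric isomers: Br trans, N3 cis; Br trans, N3 trans; Br cis, N3 cis (3 arrangements, 2 chiral); Br cis, N3 trans.
Of these, 2 lack any improper symmetry element and so occur as enantiomeric pairs, giving 6 + 2 = 8 stereoisomers in total.

8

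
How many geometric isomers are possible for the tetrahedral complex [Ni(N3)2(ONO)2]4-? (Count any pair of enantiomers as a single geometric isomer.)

In a tetrahedral complex all four positions are equivalent and every pair of ligands is adjacent — there is no cis/trans distinction.
Only one geometric arrangement is possible.

1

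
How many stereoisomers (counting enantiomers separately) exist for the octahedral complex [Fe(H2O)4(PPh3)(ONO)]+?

2

In an octahedral complex each vertex has one trans partner and four cis neighbours.
There are 2 geometric isomers: PPh3 and ONO mutually trans; PPh3 and ONO mutually cis.
Each arrangement has an internal mirror plane or centre of symmetry, so none is chiral.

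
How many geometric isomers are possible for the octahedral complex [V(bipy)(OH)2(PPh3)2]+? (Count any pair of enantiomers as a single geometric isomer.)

3

In an octahedral complex each vertex has one trans partner and four cis neighbours.
Each bipy is bidentate and must span two cis positions.
Working through the distinct placements yields 3 geometric isomers: OH trans, PPh3 cis; OH cis, PPh3 cis (chiral); OH cis, PPh3 trans.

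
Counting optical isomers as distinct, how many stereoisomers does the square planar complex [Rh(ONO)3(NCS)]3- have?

Only one geometric arrangement is possible.

1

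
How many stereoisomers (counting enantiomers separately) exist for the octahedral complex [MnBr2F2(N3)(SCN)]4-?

In an octahedral complex each vertex has one trans partner and four cis neighbours.
There are 6 geometric isomers: Br trans, F trans; Br trans, F cis; Br cis, F cis (3 arrangements, 2 chiral); Br cis, F trans.
Of these, 2 lack any improper symmetry element and so occur as enantiomeric pairs, giving 6 + 2 = 8 stereoisomers in total.

8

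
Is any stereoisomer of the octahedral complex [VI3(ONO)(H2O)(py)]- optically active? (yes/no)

yes

In an octahedral complex each vertex has one trans partner and four cis neighbours.
There are 4 geometric isomers: I mer (3 arrangements); I fac (chiral).
One of these lacks any improper symmetry element and so occurs as an enantiomeric pair, giving 4 + 1 = 5 stereoisomers in total.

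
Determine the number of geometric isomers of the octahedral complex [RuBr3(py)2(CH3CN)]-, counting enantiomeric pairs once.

The six octahedral sites form three mutually perpendicular trans pairs.
There are 3 geometric isomers: Br mer, py trans; Br mer, py cis; Br fac, py cis.

3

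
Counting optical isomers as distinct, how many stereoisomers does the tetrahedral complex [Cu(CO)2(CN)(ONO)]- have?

1

All four vertices of a tetrahedron are equivalent and mutually adjacent, so cis/trans isomerism cannot arise.
Only one geometric arrangement is possible.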